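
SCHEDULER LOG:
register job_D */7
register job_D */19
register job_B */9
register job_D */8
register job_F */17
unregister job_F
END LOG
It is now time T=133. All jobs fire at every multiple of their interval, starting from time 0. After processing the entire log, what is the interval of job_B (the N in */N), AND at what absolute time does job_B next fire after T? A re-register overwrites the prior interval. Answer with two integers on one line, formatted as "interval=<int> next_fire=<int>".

Op 1: register job_D */7 -> active={job_D:*/7}
Op 2: register job_D */19 -> active={job_D:*/19}
Op 3: register job_B */9 -> active={job_B:*/9, job_D:*/19}
Op 4: register job_D */8 -> active={job_B:*/9, job_D:*/8}
Op 5: register job_F */17 -> active={job_B:*/9, job_D:*/8, job_F:*/17}
Op 6: unregister job_F -> active={job_B:*/9, job_D:*/8}
Final interval of job_B = 9
Next fire of job_B after T=133: (133//9+1)*9 = 135

Answer: interval=9 next_fire=135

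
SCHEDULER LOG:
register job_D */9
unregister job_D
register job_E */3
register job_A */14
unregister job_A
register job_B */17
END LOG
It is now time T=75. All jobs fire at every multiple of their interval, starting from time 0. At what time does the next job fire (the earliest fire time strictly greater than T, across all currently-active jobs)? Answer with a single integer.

Op 1: register job_D */9 -> active={job_D:*/9}
Op 2: unregister job_D -> active={}
Op 3: register job_E */3 -> active={job_E:*/3}
Op 4: register job_A */14 -> active={job_A:*/14, job_E:*/3}
Op 5: unregister job_A -> active={job_E:*/3}
Op 6: register job_B */17 -> active={job_B:*/17, job_E:*/3}
  job_B: interval 17, next fire after T=75 is 85
  job_E: interval 3, next fire after T=75 is 78
Earliest fire time = 78 (job job_E)

Answer: 78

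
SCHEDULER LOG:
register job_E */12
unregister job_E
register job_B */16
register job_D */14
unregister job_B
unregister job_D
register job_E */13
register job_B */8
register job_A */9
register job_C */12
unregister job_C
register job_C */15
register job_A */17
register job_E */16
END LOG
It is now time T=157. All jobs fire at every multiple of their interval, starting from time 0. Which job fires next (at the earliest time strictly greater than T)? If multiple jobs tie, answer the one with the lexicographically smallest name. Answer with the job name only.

Op 1: register job_E */12 -> active={job_E:*/12}
Op 2: unregister job_E -> active={}
Op 3: register job_B */16 -> active={job_B:*/16}
Op 4: register job_D */14 -> active={job_B:*/16, job_D:*/14}
Op 5: unregister job_B -> active={job_D:*/14}
Op 6: unregister job_D -> active={}
Op 7: register job_E */13 -> active={job_E:*/13}
Op 8: register job_B */8 -> active={job_B:*/8, job_E:*/13}
Op 9: register job_A */9 -> active={job_A:*/9, job_B:*/8, job_E:*/13}
Op 10: register job_C */12 -> active={job_A:*/9, job_B:*/8, job_C:*/12, job_E:*/13}
Op 11: unregister job_C -> active={job_A:*/9, job_B:*/8, job_E:*/13}
Op 12: register job_C */15 -> active={job_A:*/9, job_B:*/8, job_C:*/15, job_E:*/13}
Op 13: register job_A */17 -> active={job_A:*/17, job_B:*/8, job_C:*/15, job_E:*/13}
Op 14: register job_E */16 -> active={job_A:*/17, job_B:*/8, job_C:*/15, job_E:*/16}
  job_A: interval 17, next fire after T=157 is 170
  job_B: interval 8, next fire after T=157 is 160
  job_C: interval 15, next fire after T=157 is 165
  job_E: interval 16, next fire after T=157 is 160
Earliest = 160, winner (lex tiebreak) = job_B

Answer: job_B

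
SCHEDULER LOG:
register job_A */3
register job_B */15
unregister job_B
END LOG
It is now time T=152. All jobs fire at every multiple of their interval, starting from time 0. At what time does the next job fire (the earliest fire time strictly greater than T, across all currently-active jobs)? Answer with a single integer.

Answer: 153

Derivation:
Op 1: register job_A */3 -> active={job_A:*/3}
Op 2: register job_B */15 -> active={job_A:*/3, job_B:*/15}
Op 3: unregister job_B -> active={job_A:*/3}
  job_A: interval 3, next fire after T=152 is 153
Earliest fire time = 153 (job job_A)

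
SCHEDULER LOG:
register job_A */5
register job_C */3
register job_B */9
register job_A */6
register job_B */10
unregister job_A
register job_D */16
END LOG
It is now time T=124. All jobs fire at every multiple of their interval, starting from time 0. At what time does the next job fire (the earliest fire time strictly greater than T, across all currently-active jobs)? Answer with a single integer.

Answer: 126

Derivation:
Op 1: register job_A */5 -> active={job_A:*/5}
Op 2: register job_C */3 -> active={job_A:*/5, job_C:*/3}
Op 3: register job_B */9 -> active={job_A:*/5, job_B:*/9, job_C:*/3}
Op 4: register job_A */6 -> active={job_A:*/6, job_B:*/9, job_C:*/3}
Op 5: register job_B */10 -> active={job_A:*/6, job_B:*/10, job_C:*/3}
Op 6: unregister job_A -> active={job_B:*/10, job_C:*/3}
Op 7: register job_D */16 -> active={job_B:*/10, job_C:*/3, job_D:*/16}
  job_B: interval 10, next fire after T=124 is 130
  job_C: interval 3, next fire after T=124 is 126
  job_D: interval 16, next fire after T=124 is 128
Earliest fire time = 126 (job job_C)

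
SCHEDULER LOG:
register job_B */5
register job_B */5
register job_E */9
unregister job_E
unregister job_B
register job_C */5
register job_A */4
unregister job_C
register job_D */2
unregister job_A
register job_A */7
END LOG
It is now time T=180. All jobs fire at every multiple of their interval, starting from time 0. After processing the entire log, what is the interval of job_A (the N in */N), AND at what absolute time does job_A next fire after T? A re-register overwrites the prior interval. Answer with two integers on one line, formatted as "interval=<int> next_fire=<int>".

Op 1: register job_B */5 -> active={job_B:*/5}
Op 2: register job_B */5 -> active={job_B:*/5}
Op 3: register job_E */9 -> active={job_B:*/5, job_E:*/9}
Op 4: unregister job_E -> active={job_B:*/5}
Op 5: unregister job_B -> active={}
Op 6: register job_C */5 -> active={job_C:*/5}
Op 7: register job_A */4 -> active={job_A:*/4, job_C:*/5}
Op 8: unregister job_C -> active={job_A:*/4}
Op 9: register job_D */2 -> active={job_A:*/4, job_D:*/2}
Op 10: unregister job_A -> active={job_D:*/2}
Op 11: register job_A */7 -> active={job_A:*/7, job_D:*/2}
Final interval of job_A = 7
Next fire of job_A after T=180: (180//7+1)*7 = 182

Answer: interval=7 next_fire=182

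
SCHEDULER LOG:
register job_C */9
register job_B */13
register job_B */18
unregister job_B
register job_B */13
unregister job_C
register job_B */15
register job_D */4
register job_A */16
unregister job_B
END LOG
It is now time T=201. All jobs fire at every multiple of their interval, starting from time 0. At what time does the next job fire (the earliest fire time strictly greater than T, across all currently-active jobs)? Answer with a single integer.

Answer: 204

Derivation:
Op 1: register job_C */9 -> active={job_C:*/9}
Op 2: register job_B */13 -> active={job_B:*/13, job_C:*/9}
Op 3: register job_B */18 -> active={job_B:*/18, job_C:*/9}
Op 4: unregister job_B -> active={job_C:*/9}
Op 5: register job_B */13 -> active={job_B:*/13, job_C:*/9}
Op 6: unregister job_C -> active={job_B:*/13}
Op 7: register job_B */15 -> active={job_B:*/15}
Op 8: register job_D */4 -> active={job_B:*/15, job_D:*/4}
Op 9: register job_A */16 -> active={job_A:*/16, job_B:*/15, job_D:*/4}
Op 10: unregister job_B -> active={job_A:*/16, job_D:*/4}
  job_A: interval 16, next fire after T=201 is 208
  job_D: interval 4, next fire after T=201 is 204
Earliest fire time = 204 (job job_D)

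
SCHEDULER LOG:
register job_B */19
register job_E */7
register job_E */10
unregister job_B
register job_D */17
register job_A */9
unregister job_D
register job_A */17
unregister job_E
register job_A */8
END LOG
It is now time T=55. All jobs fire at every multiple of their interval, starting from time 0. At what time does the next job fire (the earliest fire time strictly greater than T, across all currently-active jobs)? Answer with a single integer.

Answer: 56

Derivation:
Op 1: register job_B */19 -> active={job_B:*/19}
Op 2: register job_E */7 -> active={job_B:*/19, job_E:*/7}
Op 3: register job_E */10 -> active={job_B:*/19, job_E:*/10}
Op 4: unregister job_B -> active={job_E:*/10}
Op 5: register job_D */17 -> active={job_D:*/17, job_E:*/10}
Op 6: register job_A */9 -> active={job_A:*/9, job_D:*/17, job_E:*/10}
Op 7: unregister job_D -> active={job_A:*/9, job_E:*/10}
Op 8: register job_A */17 -> active={job_A:*/17, job_E:*/10}
Op 9: unregister job_E -> active={job_A:*/17}
Op 10: register job_A */8 -> active={job_A:*/8}
  job_A: interval 8, next fire after T=55 is 56
Earliest fire time = 56 (job job_A)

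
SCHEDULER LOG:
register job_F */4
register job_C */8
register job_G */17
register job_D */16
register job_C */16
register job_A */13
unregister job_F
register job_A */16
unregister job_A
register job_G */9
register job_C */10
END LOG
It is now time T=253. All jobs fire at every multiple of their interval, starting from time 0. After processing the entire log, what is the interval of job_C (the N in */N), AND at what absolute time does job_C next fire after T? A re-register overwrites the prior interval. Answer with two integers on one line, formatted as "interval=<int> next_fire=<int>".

Answer: interval=10 next_fire=260

Derivation:
Op 1: register job_F */4 -> active={job_F:*/4}
Op 2: register job_C */8 -> active={job_C:*/8, job_F:*/4}
Op 3: register job_G */17 -> active={job_C:*/8, job_F:*/4, job_G:*/17}
Op 4: register job_D */16 -> active={job_C:*/8, job_D:*/16, job_F:*/4, job_G:*/17}
Op 5: register job_C */16 -> active={job_C:*/16, job_D:*/16, job_F:*/4, job_G:*/17}
Op 6: register job_A */13 -> active={job_A:*/13, job_C:*/16, job_D:*/16, job_F:*/4, job_G:*/17}
Op 7: unregister job_F -> active={job_A:*/13, job_C:*/16, job_D:*/16, job_G:*/17}
Op 8: register job_A */16 -> active={job_A:*/16, job_C:*/16, job_D:*/16, job_G:*/17}
Op 9: unregister job_A -> active={job_C:*/16, job_D:*/16, job_G:*/17}
Op 10: register job_G */9 -> active={job_C:*/16, job_D:*/16, job_G:*/9}
Op 11: register job_C */10 -> active={job_C:*/10, job_D:*/16, job_G:*/9}
Final interval of job_C = 10
Next fire of job_C after T=253: (253//10+1)*10 = 260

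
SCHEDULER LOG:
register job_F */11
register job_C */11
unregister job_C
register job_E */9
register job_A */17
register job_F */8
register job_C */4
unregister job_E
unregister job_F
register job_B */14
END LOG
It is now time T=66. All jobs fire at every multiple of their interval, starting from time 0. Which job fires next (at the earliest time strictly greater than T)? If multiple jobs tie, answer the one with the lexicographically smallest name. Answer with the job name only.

Answer: job_A

Derivation:
Op 1: register job_F */11 -> active={job_F:*/11}
Op 2: register job_C */11 -> active={job_C:*/11, job_F:*/11}
Op 3: unregister job_C -> active={job_F:*/11}
Op 4: register job_E */9 -> active={job_E:*/9, job_F:*/11}
Op 5: register job_A */17 -> active={job_A:*/17, job_E:*/9, job_F:*/11}
Op 6: register job_F */8 -> active={job_A:*/17, job_E:*/9, job_F:*/8}
Op 7: register job_C */4 -> active={job_A:*/17, job_C:*/4, job_E:*/9, job_F:*/8}
Op 8: unregister job_E -> active={job_A:*/17, job_C:*/4, job_F:*/8}
Op 9: unregister job_F -> active={job_A:*/17, job_C:*/4}
Op 10: register job_B */14 -> active={job_A:*/17, job_B:*/14, job_C:*/4}
  job_A: interval 17, next fire after T=66 is 68
  job_B: interval 14, next fire after T=66 is 70
  job_C: interval 4, next fire after T=66 is 68
Earliest = 68, winner (lex tiebreak) = job_A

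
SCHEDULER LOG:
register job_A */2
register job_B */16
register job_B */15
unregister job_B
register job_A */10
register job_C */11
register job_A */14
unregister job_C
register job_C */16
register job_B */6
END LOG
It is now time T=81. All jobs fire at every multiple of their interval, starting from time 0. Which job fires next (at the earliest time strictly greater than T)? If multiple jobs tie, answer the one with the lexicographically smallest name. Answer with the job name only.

Answer: job_A

Derivation:
Op 1: register job_A */2 -> active={job_A:*/2}
Op 2: register job_B */16 -> active={job_A:*/2, job_B:*/16}
Op 3: register job_B */15 -> active={job_A:*/2, job_B:*/15}
Op 4: unregister job_B -> active={job_A:*/2}
Op 5: register job_A */10 -> active={job_A:*/10}
Op 6: register job_C */11 -> active={job_A:*/10, job_C:*/11}
Op 7: register job_A */14 -> active={job_A:*/14, job_C:*/11}
Op 8: unregister job_C -> active={job_A:*/14}
Op 9: register job_C */16 -> active={job_A:*/14, job_C:*/16}
Op 10: register job_B */6 -> active={job_A:*/14, job_B:*/6, job_C:*/16}
  job_A: interval 14, next fire after T=81 is 84
  job_B: interval 6, next fire after T=81 is 84
  job_C: interval 16, next fire after T=81 is 96
Earliest = 84, winner (lex tiebreak) = job_A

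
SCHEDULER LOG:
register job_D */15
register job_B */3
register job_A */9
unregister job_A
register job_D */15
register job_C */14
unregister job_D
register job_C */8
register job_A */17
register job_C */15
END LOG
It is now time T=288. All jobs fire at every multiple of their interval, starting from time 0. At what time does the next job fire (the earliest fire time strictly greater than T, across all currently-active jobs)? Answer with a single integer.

Answer: 289

Derivation:
Op 1: register job_D */15 -> active={job_D:*/15}
Op 2: register job_B */3 -> active={job_B:*/3, job_D:*/15}
Op 3: register job_A */9 -> active={job_A:*/9, job_B:*/3, job_D:*/15}
Op 4: unregister job_A -> active={job_B:*/3, job_D:*/15}
Op 5: register job_D */15 -> active={job_B:*/3, job_D:*/15}
Op 6: register job_C */14 -> active={job_B:*/3, job_C:*/14, job_D:*/15}
Op 7: unregister job_D -> active={job_B:*/3, job_C:*/14}
Op 8: register job_C */8 -> active={job_B:*/3, job_C:*/8}
Op 9: register job_A */17 -> active={job_A:*/17, job_B:*/3, job_C:*/8}
Op 10: register job_C */15 -> active={job_A:*/17, job_B:*/3, job_C:*/15}
  job_A: interval 17, next fire after T=288 is 289
  job_B: interval 3, next fire after T=288 is 291
  job_C: interval 15, next fire after T=288 is 300
Earliest fire time = 289 (job job_A)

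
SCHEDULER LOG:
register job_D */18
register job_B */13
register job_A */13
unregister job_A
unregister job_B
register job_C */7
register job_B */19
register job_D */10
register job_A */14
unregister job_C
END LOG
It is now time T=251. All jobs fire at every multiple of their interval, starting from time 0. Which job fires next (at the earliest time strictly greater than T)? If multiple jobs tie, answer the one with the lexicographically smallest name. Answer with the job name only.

Answer: job_A

Derivation:
Op 1: register job_D */18 -> active={job_D:*/18}
Op 2: register job_B */13 -> active={job_B:*/13, job_D:*/18}
Op 3: register job_A */13 -> active={job_A:*/13, job_B:*/13, job_D:*/18}
Op 4: unregister job_A -> active={job_B:*/13, job_D:*/18}
Op 5: unregister job_B -> active={job_D:*/18}
Op 6: register job_C */7 -> active={job_C:*/7, job_D:*/18}
Op 7: register job_B */19 -> active={job_B:*/19, job_C:*/7, job_D:*/18}
Op 8: register job_D */10 -> active={job_B:*/19, job_C:*/7, job_D:*/10}
Op 9: register job_A */14 -> active={job_A:*/14, job_B:*/19, job_C:*/7, job_D:*/10}
Op 10: unregister job_C -> active={job_A:*/14, job_B:*/19, job_D:*/10}
  job_A: interval 14, next fire after T=251 is 252
  job_B: interval 19, next fire after T=251 is 266
  job_D: interval 10, next fire after T=251 is 260
Earliest = 252, winner (lex tiebreak) = job_A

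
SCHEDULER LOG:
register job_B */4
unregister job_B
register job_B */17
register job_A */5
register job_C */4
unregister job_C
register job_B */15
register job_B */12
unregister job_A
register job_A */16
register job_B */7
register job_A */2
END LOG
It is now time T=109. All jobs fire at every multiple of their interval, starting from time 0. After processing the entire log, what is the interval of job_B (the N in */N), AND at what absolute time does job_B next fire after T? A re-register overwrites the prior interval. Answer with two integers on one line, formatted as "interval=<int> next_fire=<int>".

Op 1: register job_B */4 -> active={job_B:*/4}
Op 2: unregister job_B -> active={}
Op 3: register job_B */17 -> active={job_B:*/17}
Op 4: register job_A */5 -> active={job_A:*/5, job_B:*/17}
Op 5: register job_C */4 -> active={job_A:*/5, job_B:*/17, job_C:*/4}
Op 6: unregister job_C -> active={job_A:*/5, job_B:*/17}
Op 7: register job_B */15 -> active={job_A:*/5, job_B:*/15}
Op 8: register job_B */12 -> active={job_A:*/5, job_B:*/12}
Op 9: unregister job_A -> active={job_B:*/12}
Op 10: register job_A */16 -> active={job_A:*/16, job_B:*/12}
Op 11: register job_B */7 -> active={job_A:*/16, job_B:*/7}
Op 12: register job_A */2 -> active={job_A:*/2, job_B:*/7}
Final interval of job_B = 7
Next fire of job_B after T=109: (109//7+1)*7 = 112

Answer: interval=7 next_fire=112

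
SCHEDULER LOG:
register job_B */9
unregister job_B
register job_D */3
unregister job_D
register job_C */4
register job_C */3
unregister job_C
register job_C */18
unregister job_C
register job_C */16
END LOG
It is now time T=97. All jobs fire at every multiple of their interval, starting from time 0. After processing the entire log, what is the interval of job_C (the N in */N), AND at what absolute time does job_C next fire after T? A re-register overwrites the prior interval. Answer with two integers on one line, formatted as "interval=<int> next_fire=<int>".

Op 1: register job_B */9 -> active={job_B:*/9}
Op 2: unregister job_B -> active={}
Op 3: register job_D */3 -> active={job_D:*/3}
Op 4: unregister job_D -> active={}
Op 5: register job_C */4 -> active={job_C:*/4}
Op 6: register job_C */3 -> active={job_C:*/3}
Op 7: unregister job_C -> active={}
Op 8: register job_C */18 -> active={job_C:*/18}
Op 9: unregister job_C -> active={}
Op 10: register job_C */16 -> active={job_C:*/16}
Final interval of job_C = 16
Next fire of job_C after T=97: (97//16+1)*16 = 112

Answer: interval=16 next_fire=112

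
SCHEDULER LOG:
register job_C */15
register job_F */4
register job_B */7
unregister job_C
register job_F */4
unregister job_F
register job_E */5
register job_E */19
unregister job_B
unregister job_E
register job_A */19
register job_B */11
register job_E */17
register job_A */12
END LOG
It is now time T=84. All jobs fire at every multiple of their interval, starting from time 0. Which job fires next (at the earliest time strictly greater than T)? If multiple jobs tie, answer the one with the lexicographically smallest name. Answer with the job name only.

Op 1: register job_C */15 -> active={job_C:*/15}
Op 2: register job_F */4 -> active={job_C:*/15, job_F:*/4}
Op 3: register job_B */7 -> active={job_B:*/7, job_C:*/15, job_F:*/4}
Op 4: unregister job_C -> active={job_B:*/7, job_F:*/4}
Op 5: register job_F */4 -> active={job_B:*/7, job_F:*/4}
Op 6: unregister job_F -> active={job_B:*/7}
Op 7: register job_E */5 -> active={job_B:*/7, job_E:*/5}
Op 8: register job_E */19 -> active={job_B:*/7, job_E:*/19}
Op 9: unregister job_B -> active={job_E:*/19}
Op 10: unregister job_E -> active={}
Op 11: register job_A */19 -> active={job_A:*/19}
Op 12: register job_B */11 -> active={job_A:*/19, job_B:*/11}
Op 13: register job_E */17 -> active={job_A:*/19, job_B:*/11, job_E:*/17}
Op 14: register job_A */12 -> active={job_A:*/12, job_B:*/11, job_E:*/17}
  job_A: interval 12, next fire after T=84 is 96
  job_B: interval 11, next fire after T=84 is 88
  job_E: interval 17, next fire after T=84 is 85
Earliest = 85, winner (lex tiebreak) = job_E

Answer: job_E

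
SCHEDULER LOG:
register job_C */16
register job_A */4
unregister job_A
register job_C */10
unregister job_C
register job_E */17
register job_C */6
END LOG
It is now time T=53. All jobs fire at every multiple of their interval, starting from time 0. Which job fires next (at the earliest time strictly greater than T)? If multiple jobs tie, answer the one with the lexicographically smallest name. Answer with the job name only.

Answer: job_C

Derivation:
Op 1: register job_C */16 -> active={job_C:*/16}
Op 2: register job_A */4 -> active={job_A:*/4, job_C:*/16}
Op 3: unregister job_A -> active={job_C:*/16}
Op 4: register job_C */10 -> active={job_C:*/10}
Op 5: unregister job_C -> active={}
Op 6: register job_E */17 -> active={job_E:*/17}
Op 7: register job_C */6 -> active={job_C:*/6, job_E:*/17}
  job_C: interval 6, next fire after T=53 is 54
  job_E: interval 17, next fire after T=53 is 68
Earliest = 54, winner (lex tiebreak) = job_C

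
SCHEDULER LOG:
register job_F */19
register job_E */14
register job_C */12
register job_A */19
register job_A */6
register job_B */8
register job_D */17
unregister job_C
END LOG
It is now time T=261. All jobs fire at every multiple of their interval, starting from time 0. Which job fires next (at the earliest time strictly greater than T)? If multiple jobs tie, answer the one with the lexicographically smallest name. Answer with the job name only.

Answer: job_A

Derivation:
Op 1: register job_F */19 -> active={job_F:*/19}
Op 2: register job_E */14 -> active={job_E:*/14, job_F:*/19}
Op 3: register job_C */12 -> active={job_C:*/12, job_E:*/14, job_F:*/19}
Op 4: register job_A */19 -> active={job_A:*/19, job_C:*/12, job_E:*/14, job_F:*/19}
Op 5: register job_A */6 -> active={job_A:*/6, job_C:*/12, job_E:*/14, job_F:*/19}
Op 6: register job_B */8 -> active={job_A:*/6, job_B:*/8, job_C:*/12, job_E:*/14, job_F:*/19}
Op 7: register job_D */17 -> active={job_A:*/6, job_B:*/8, job_C:*/12, job_D:*/17, job_E:*/14, job_F:*/19}
Op 8: unregister job_C -> active={job_A:*/6, job_B:*/8, job_D:*/17, job_E:*/14, job_F:*/19}
  job_A: interval 6, next fire after T=261 is 264
  job_B: interval 8, next fire after T=261 is 264
  job_D: interval 17, next fire after T=261 is 272
  job_E: interval 14, next fire after T=261 is 266
  job_F: interval 19, next fire after T=261 is 266
Earliest = 264, winner (lex tiebreak) = job_A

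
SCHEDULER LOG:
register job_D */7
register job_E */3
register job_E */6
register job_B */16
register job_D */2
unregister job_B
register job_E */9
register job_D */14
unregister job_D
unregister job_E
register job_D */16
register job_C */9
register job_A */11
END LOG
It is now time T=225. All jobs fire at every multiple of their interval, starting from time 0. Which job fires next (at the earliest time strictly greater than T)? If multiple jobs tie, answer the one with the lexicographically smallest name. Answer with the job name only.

Op 1: register job_D */7 -> active={job_D:*/7}
Op 2: register job_E */3 -> active={job_D:*/7, job_E:*/3}
Op 3: register job_E */6 -> active={job_D:*/7, job_E:*/6}
Op 4: register job_B */16 -> active={job_B:*/16, job_D:*/7, job_E:*/6}
Op 5: register job_D */2 -> active={job_B:*/16, job_D:*/2, job_E:*/6}
Op 6: unregister job_B -> active={job_D:*/2, job_E:*/6}
Op 7: register job_E */9 -> active={job_D:*/2, job_E:*/9}
Op 8: register job_D */14 -> active={job_D:*/14, job_E:*/9}
Op 9: unregister job_D -> active={job_E:*/9}
Op 10: unregister job_E -> active={}
Op 11: register job_D */16 -> active={job_D:*/16}
Op 12: register job_C */9 -> active={job_C:*/9, job_D:*/16}
Op 13: register job_A */11 -> active={job_A:*/11, job_C:*/9, job_D:*/16}
  job_A: interval 11, next fire after T=225 is 231
  job_C: interval 9, next fire after T=225 is 234
  job_D: interval 16, next fire after T=225 is 240
Earliest = 231, winner (lex tiebreak) = job_A

Answer: job_A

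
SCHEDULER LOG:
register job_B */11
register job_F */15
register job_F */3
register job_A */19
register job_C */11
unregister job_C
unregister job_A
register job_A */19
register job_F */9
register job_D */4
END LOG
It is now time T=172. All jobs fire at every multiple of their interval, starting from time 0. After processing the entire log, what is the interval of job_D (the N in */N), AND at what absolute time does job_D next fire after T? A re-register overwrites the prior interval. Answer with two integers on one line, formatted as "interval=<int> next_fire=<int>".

Answer: interval=4 next_fire=176

Derivation:
Op 1: register job_B */11 -> active={job_B:*/11}
Op 2: register job_F */15 -> active={job_B:*/11, job_F:*/15}
Op 3: register job_F */3 -> active={job_B:*/11, job_F:*/3}
Op 4: register job_A */19 -> active={job_A:*/19, job_B:*/11, job_F:*/3}
Op 5: register job_C */11 -> active={job_A:*/19, job_B:*/11, job_C:*/11, job_F:*/3}
Op 6: unregister job_C -> active={job_A:*/19, job_B:*/11, job_F:*/3}
Op 7: unregister job_A -> active={job_B:*/11, job_F:*/3}
Op 8: register job_A */19 -> active={job_A:*/19, job_B:*/11, job_F:*/3}
Op 9: register job_F */9 -> active={job_A:*/19, job_B:*/11, job_F:*/9}
Op 10: register job_D */4 -> active={job_A:*/19, job_B:*/11, job_D:*/4, job_F:*/9}
Final interval of job_D = 4
Next fire of job_D after T=172: (172//4+1)*4 = 176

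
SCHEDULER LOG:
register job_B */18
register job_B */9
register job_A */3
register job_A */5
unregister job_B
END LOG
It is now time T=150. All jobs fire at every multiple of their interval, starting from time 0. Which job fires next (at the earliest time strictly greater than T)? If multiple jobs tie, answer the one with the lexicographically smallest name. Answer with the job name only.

Answer: job_A

Derivation:
Op 1: register job_B */18 -> active={job_B:*/18}
Op 2: register job_B */9 -> active={job_B:*/9}
Op 3: register job_A */3 -> active={job_A:*/3, job_B:*/9}
Op 4: register job_A */5 -> active={job_A:*/5, job_B:*/9}
Op 5: unregister job_B -> active={job_A:*/5}
  job_A: interval 5, next fire after T=150 is 155
Earliest = 155, winner (lex tiebreak) = job_A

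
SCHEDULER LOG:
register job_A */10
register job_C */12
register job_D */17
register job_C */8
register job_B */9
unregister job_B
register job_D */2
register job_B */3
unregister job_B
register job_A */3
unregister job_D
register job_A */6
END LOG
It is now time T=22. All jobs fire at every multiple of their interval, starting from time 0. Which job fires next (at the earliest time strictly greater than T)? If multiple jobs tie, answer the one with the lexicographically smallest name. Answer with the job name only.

Op 1: register job_A */10 -> active={job_A:*/10}
Op 2: register job_C */12 -> active={job_A:*/10, job_C:*/12}
Op 3: register job_D */17 -> active={job_A:*/10, job_C:*/12, job_D:*/17}
Op 4: register job_C */8 -> active={job_A:*/10, job_C:*/8, job_D:*/17}
Op 5: register job_B */9 -> active={job_A:*/10, job_B:*/9, job_C:*/8, job_D:*/17}
Op 6: unregister job_B -> active={job_A:*/10, job_C:*/8, job_D:*/17}
Op 7: register job_D */2 -> active={job_A:*/10, job_C:*/8, job_D:*/2}
Op 8: register job_B */3 -> active={job_A:*/10, job_B:*/3, job_C:*/8, job_D:*/2}
Op 9: unregister job_B -> active={job_A:*/10, job_C:*/8, job_D:*/2}
Op 10: register job_A */3 -> active={job_A:*/3, job_C:*/8, job_D:*/2}
Op 11: unregister job_D -> active={job_A:*/3, job_C:*/8}
Op 12: register job_A */6 -> active={job_A:*/6, job_C:*/8}
  job_A: interval 6, next fire after T=22 is 24
  job_C: interval 8, next fire after T=22 is 24
Earliest = 24, winner (lex tiebreak) = job_A

Answer: job_A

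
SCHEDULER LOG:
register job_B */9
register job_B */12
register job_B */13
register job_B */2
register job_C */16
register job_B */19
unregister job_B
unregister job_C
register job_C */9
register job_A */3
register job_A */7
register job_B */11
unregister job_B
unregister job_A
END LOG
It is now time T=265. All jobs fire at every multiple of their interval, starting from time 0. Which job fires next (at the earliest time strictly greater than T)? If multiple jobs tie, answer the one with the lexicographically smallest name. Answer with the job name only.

Op 1: register job_B */9 -> active={job_B:*/9}
Op 2: register job_B */12 -> active={job_B:*/12}
Op 3: register job_B */13 -> active={job_B:*/13}
Op 4: register job_B */2 -> active={job_B:*/2}
Op 5: register job_C */16 -> active={job_B:*/2, job_C:*/16}
Op 6: register job_B */19 -> active={job_B:*/19, job_C:*/16}
Op 7: unregister job_B -> active={job_C:*/16}
Op 8: unregister job_C -> active={}
Op 9: register job_C */9 -> active={job_C:*/9}
Op 10: register job_A */3 -> active={job_A:*/3, job_C:*/9}
Op 11: register job_A */7 -> active={job_A:*/7, job_C:*/9}
Op 12: register job_B */11 -> active={job_A:*/7, job_B:*/11, job_C:*/9}
Op 13: unregister job_B -> active={job_A:*/7, job_C:*/9}
Op 14: unregister job_A -> active={job_C:*/9}
  job_C: interval 9, next fire after T=265 is 270
Earliest = 270, winner (lex tiebreak) = job_C

Answer: job_C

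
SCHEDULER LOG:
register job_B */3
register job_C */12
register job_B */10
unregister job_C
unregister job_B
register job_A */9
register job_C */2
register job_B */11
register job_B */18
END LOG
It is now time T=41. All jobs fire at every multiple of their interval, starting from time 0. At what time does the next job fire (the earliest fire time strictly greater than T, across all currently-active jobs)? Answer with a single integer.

Answer: 42

Derivation:
Op 1: register job_B */3 -> active={job_B:*/3}
Op 2: register job_C */12 -> active={job_B:*/3, job_C:*/12}
Op 3: register job_B */10 -> active={job_B:*/10, job_C:*/12}
Op 4: unregister job_C -> active={job_B:*/10}
Op 5: unregister job_B -> active={}
Op 6: register job_A */9 -> active={job_A:*/9}
Op 7: register job_C */2 -> active={job_A:*/9, job_C:*/2}
Op 8: register job_B */11 -> active={job_A:*/9, job_B:*/11, job_C:*/2}
Op 9: register job_B */18 -> active={job_A:*/9, job_B:*/18, job_C:*/2}
  job_A: interval 9, next fire after T=41 is 45
  job_B: interval 18, next fire after T=41 is 54
  job_C: interval 2, next fire after T=41 is 42
Earliest fire time = 42 (job job_C)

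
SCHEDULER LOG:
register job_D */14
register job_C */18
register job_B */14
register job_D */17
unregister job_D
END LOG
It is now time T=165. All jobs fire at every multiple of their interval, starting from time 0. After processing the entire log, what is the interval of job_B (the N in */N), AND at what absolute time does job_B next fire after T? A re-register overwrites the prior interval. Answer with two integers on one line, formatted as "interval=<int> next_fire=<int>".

Answer: interval=14 next_fire=168

Derivation:
Op 1: register job_D */14 -> active={job_D:*/14}
Op 2: register job_C */18 -> active={job_C:*/18, job_D:*/14}
Op 3: register job_B */14 -> active={job_B:*/14, job_C:*/18, job_D:*/14}
Op 4: register job_D */17 -> active={job_B:*/14, job_C:*/18, job_D:*/17}
Op 5: unregister job_D -> active={job_B:*/14, job_C:*/18}
Final interval of job_B = 14
Next fire of job_B after T=165: (165//14+1)*14 = 168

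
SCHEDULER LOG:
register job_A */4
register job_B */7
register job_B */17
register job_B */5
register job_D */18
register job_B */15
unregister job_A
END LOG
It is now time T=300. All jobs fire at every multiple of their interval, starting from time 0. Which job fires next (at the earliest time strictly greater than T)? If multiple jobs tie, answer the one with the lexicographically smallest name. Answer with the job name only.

Answer: job_D

Derivation:
Op 1: register job_A */4 -> active={job_A:*/4}
Op 2: register job_B */7 -> active={job_A:*/4, job_B:*/7}
Op 3: register job_B */17 -> active={job_A:*/4, job_B:*/17}
Op 4: register job_B */5 -> active={job_A:*/4, job_B:*/5}
Op 5: register job_D */18 -> active={job_A:*/4, job_B:*/5, job_D:*/18}
Op 6: register job_B */15 -> active={job_A:*/4, job_B:*/15, job_D:*/18}
Op 7: unregister job_A -> active={job_B:*/15, job_D:*/18}
  job_B: interval 15, next fire after T=300 is 315
  job_D: interval 18, next fire after T=300 is 306
Earliest = 306, winner (lex tiebreak) = job_D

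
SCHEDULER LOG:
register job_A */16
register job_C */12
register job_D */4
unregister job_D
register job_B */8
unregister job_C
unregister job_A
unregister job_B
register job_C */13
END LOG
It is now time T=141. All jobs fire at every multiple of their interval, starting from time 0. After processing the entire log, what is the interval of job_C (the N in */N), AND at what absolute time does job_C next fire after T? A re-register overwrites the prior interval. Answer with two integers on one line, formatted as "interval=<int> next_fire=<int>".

Op 1: register job_A */16 -> active={job_A:*/16}
Op 2: register job_C */12 -> active={job_A:*/16, job_C:*/12}
Op 3: register job_D */4 -> active={job_A:*/16, job_C:*/12, job_D:*/4}
Op 4: unregister job_D -> active={job_A:*/16, job_C:*/12}
Op 5: register job_B */8 -> active={job_A:*/16, job_B:*/8, job_C:*/12}
Op 6: unregister job_C -> active={job_A:*/16, job_B:*/8}
Op 7: unregister job_A -> active={job_B:*/8}
Op 8: unregister job_B -> active={}
Op 9: register job_C */13 -> active={job_C:*/13}
Final interval of job_C = 13
Next fire of job_C after T=141: (141//13+1)*13 = 143

Answer: interval=13 next_fire=143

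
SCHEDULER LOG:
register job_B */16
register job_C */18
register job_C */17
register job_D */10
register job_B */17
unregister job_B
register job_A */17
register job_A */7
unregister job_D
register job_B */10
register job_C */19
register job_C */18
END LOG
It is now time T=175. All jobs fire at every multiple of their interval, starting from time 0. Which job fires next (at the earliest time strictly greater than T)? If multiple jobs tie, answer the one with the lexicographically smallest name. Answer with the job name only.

Answer: job_B

Derivation:
Op 1: register job_B */16 -> active={job_B:*/16}
Op 2: register job_C */18 -> active={job_B:*/16, job_C:*/18}
Op 3: register job_C */17 -> active={job_B:*/16, job_C:*/17}
Op 4: register job_D */10 -> active={job_B:*/16, job_C:*/17, job_D:*/10}
Op 5: register job_B */17 -> active={job_B:*/17, job_C:*/17, job_D:*/10}
Op 6: unregister job_B -> active={job_C:*/17, job_D:*/10}
Op 7: register job_A */17 -> active={job_A:*/17, job_C:*/17, job_D:*/10}
Op 8: register job_A */7 -> active={job_A:*/7, job_C:*/17, job_D:*/10}
Op 9: unregister job_D -> active={job_A:*/7, job_C:*/17}
Op 10: register job_B */10 -> active={job_A:*/7, job_B:*/10, job_C:*/17}
Op 11: register job_C */19 -> active={job_A:*/7, job_B:*/10, job_C:*/19}
Op 12: register job_C */18 -> active={job_A:*/7, job_B:*/10, job_C:*/18}
  job_A: interval 7, next fire after T=175 is 182
  job_B: interval 10, next fire after T=175 is 180
  job_C: interval 18, next fire after T=175 is 180
Earliest = 180, winner (lex tiebreak) = job_B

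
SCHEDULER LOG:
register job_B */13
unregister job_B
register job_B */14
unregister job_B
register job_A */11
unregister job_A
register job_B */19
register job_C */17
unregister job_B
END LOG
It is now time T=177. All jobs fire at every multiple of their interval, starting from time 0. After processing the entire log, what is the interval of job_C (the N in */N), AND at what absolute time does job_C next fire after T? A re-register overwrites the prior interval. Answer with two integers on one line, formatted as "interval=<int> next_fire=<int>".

Op 1: register job_B */13 -> active={job_B:*/13}
Op 2: unregister job_B -> active={}
Op 3: register job_B */14 -> active={job_B:*/14}
Op 4: unregister job_B -> active={}
Op 5: register job_A */11 -> active={job_A:*/11}
Op 6: unregister job_A -> active={}
Op 7: register job_B */19 -> active={job_B:*/19}
Op 8: register job_C */17 -> active={job_B:*/19, job_C:*/17}
Op 9: unregister job_B -> active={job_C:*/17}
Final interval of job_C = 17
Next fire of job_C after T=177: (177//17+1)*17 = 187

Answer: interval=17 next_fire=187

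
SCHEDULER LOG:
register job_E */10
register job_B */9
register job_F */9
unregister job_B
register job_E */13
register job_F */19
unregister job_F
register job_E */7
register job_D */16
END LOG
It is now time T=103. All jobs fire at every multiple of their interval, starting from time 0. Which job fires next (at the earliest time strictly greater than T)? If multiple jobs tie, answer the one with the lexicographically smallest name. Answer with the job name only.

Answer: job_E

Derivation:
Op 1: register job_E */10 -> active={job_E:*/10}
Op 2: register job_B */9 -> active={job_B:*/9, job_E:*/10}
Op 3: register job_F */9 -> active={job_B:*/9, job_E:*/10, job_F:*/9}
Op 4: unregister job_B -> active={job_E:*/10, job_F:*/9}
Op 5: register job_E */13 -> active={job_E:*/13, job_F:*/9}
Op 6: register job_F */19 -> active={job_E:*/13, job_F:*/19}
Op 7: unregister job_F -> active={job_E:*/13}
Op 8: register job_E */7 -> active={job_E:*/7}
Op 9: register job_D */16 -> active={job_D:*/16, job_E:*/7}
  job_D: interval 16, next fire after T=103 is 112
  job_E: interval 7, next fire after T=103 is 105
Earliest = 105, winner (lex tiebreak) = job_E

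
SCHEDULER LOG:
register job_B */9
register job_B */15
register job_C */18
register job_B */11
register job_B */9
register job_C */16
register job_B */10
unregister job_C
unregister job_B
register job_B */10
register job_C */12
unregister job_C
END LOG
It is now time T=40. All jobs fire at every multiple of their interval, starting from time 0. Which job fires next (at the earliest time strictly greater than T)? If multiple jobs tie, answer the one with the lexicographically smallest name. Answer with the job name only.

Op 1: register job_B */9 -> active={job_B:*/9}
Op 2: register job_B */15 -> active={job_B:*/15}
Op 3: register job_C */18 -> active={job_B:*/15, job_C:*/18}
Op 4: register job_B */11 -> active={job_B:*/11, job_C:*/18}
Op 5: register job_B */9 -> active={job_B:*/9, job_C:*/18}
Op 6: register job_C */16 -> active={job_B:*/9, job_C:*/16}
Op 7: register job_B */10 -> active={job_B:*/10, job_C:*/16}
Op 8: unregister job_C -> active={job_B:*/10}
Op 9: unregister job_B -> active={}
Op 10: register job_B */10 -> active={job_B:*/10}
Op 11: register job_C */12 -> active={job_B:*/10, job_C:*/12}
Op 12: unregister job_C -> active={job_B:*/10}
  job_B: interval 10, next fire after T=40 is 50
Earliest = 50, winner (lex tiebreak) = job_B

Answer: job_B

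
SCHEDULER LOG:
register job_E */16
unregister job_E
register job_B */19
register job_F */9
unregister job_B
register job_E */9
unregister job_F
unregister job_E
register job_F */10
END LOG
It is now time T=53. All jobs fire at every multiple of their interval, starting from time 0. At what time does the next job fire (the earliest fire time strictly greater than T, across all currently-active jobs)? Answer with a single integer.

Answer: 60

Derivation:
Op 1: register job_E */16 -> active={job_E:*/16}
Op 2: unregister job_E -> active={}
Op 3: register job_B */19 -> active={job_B:*/19}
Op 4: register job_F */9 -> active={job_B:*/19, job_F:*/9}
Op 5: unregister job_B -> active={job_F:*/9}
Op 6: register job_E */9 -> active={job_E:*/9, job_F:*/9}
Op 7: unregister job_F -> active={job_E:*/9}
Op 8: unregister job_E -> active={}
Op 9: register job_F */10 -> active={job_F:*/10}
  job_F: interval 10, next fire after T=53 is 60
Earliest fire time = 60 (job job_F)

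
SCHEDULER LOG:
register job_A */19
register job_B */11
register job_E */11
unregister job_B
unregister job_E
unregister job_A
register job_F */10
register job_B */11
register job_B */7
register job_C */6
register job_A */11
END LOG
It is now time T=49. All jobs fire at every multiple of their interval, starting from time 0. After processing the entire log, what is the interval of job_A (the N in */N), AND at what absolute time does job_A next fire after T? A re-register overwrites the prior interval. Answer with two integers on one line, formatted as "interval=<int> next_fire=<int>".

Answer: interval=11 next_fire=55

Derivation:
Op 1: register job_A */19 -> active={job_A:*/19}
Op 2: register job_B */11 -> active={job_A:*/19, job_B:*/11}
Op 3: register job_E */11 -> active={job_A:*/19, job_B:*/11, job_E:*/11}
Op 4: unregister job_B -> active={job_A:*/19, job_E:*/11}
Op 5: unregister job_E -> active={job_A:*/19}
Op 6: unregister job_A -> active={}
Op 7: register job_F */10 -> active={job_F:*/10}
Op 8: register job_B */11 -> active={job_B:*/11, job_F:*/10}
Op 9: register job_B */7 -> active={job_B:*/7, job_F:*/10}
Op 10: register job_C */6 -> active={job_B:*/7, job_C:*/6, job_F:*/10}
Op 11: register job_A */11 -> active={job_A:*/11, job_B:*/7, job_C:*/6, job_F:*/10}
Final interval of job_A = 11
Next fire of job_A after T=49: (49//11+1)*11 = 55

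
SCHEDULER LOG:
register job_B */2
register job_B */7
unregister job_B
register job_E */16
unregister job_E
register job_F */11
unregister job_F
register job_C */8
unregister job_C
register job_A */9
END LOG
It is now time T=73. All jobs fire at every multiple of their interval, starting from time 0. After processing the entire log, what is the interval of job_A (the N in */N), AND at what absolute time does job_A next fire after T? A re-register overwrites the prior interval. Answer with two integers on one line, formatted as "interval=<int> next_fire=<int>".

Answer: interval=9 next_fire=81

Derivation:
Op 1: register job_B */2 -> active={job_B:*/2}
Op 2: register job_B */7 -> active={job_B:*/7}
Op 3: unregister job_B -> active={}
Op 4: register job_E */16 -> active={job_E:*/16}
Op 5: unregister job_E -> active={}
Op 6: register job_F */11 -> active={job_F:*/11}
Op 7: unregister job_F -> active={}
Op 8: register job_C */8 -> active={job_C:*/8}
Op 9: unregister job_C -> active={}
Op 10: register job_A */9 -> active={job_A:*/9}
Final interval of job_A = 9
Next fire of job_A after T=73: (73//9+1)*9 = 81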